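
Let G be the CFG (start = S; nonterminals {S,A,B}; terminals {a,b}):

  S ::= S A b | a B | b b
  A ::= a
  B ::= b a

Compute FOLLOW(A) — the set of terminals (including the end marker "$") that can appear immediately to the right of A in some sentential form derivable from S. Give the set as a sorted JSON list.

FIRST iteration:
round 1:
  A via A→a: +{a}
  B via B→b a: +{b}
  S via S→a B: +{a}
  S via S→b b: +{b}
  S: {a,b}  A: {a}  B: {b}
round 2: (stable)
  S: {a,b}  A: {a}  B: {b}

FOLLOW iteration:
initialize: $ ∈ FOLLOW(S)
iter 1:
  S→S A b: FOLLOW(S) ⊇ FIRST(A) = {a}; new: +{a}
  S→S A b: FOLLOW(A) ⊇ FIRST(b) = {b}; new: +{b}
  S→a B: FOLLOW(B) ⊇ FOLLOW(S) ⊇ {$,a}; new: +{$,a}
  FOLLOW(S)={$,a}  FOLLOW(A)={b}  FOLLOW(B)={$,a}
iter 2: — fixpoint
  FOLLOW(S)={$,a}  FOLLOW(A)={b}  FOLLOW(B)={$,a}

FOLLOW(A) = ["b"]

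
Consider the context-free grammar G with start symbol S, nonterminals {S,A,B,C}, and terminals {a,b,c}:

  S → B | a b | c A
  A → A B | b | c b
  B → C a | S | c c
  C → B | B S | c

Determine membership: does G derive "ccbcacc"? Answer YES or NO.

CNF form of G:
  S -> C T2 | T0 A | T0 T0 | T2 T1
  A -> A B | T0 T1 | b
  B -> C T2 | T0 A | T0 T0 | T2 T1
  C -> B S | C T2 | T0 A | T0 T0 | T2 T1 | c
  T0 -> c
  T1 -> b
  T2 -> a

Fill CYK table bottom-up:
  [0..0]={C,T0}  "c"  orig:{C}
  [1..1]={C,T0}  "c"  orig:{C}
  [2..2]={A,T1}  "b"  orig:{A}
  [3..3]={C,T0}  "c"  orig:{C}
  [4..4]={T2}  "a"  orig:{}
  [5..5]={C,T0}  "c"  orig:{C}
  [6..6]={C,T0}  "c"  orig:{C}
  [0..1]={B,C,S}  "cc"
  [1..2]={A,B,C,S}  "cb"
  [2..3]=∅  "bc"
  [3..4]={B,C,S}  "ca"
  [4..5]=∅  "ac"
  [5..6]={B,C,S}  "cc"
  [0..2]={B,C,S}  "ccb"
  [1..3]=∅  "cbc"
  [2..4]={A}  "bca"
  [3..5]=∅  "cac"
  [4..6]=∅  "acc"
  [0..3]=∅  "ccbc"
  [1..4]={A,B,C,S}  "cbca"
  [2..5]=∅  "bcac"
  [3..6]={C}  "cacc"
  [0..4]={B,C,S}  "ccbca"
  [1..5]=∅  "cbcac"
  [2..6]={A}  "bcacc"
  [0..5]=∅  "ccbcac"
  [1..6]={A,B,C,S}  "cbcacc"
  [0..6]={B,C,S}  "ccbcacc"

S ∈ T[0,6] ⇒ YES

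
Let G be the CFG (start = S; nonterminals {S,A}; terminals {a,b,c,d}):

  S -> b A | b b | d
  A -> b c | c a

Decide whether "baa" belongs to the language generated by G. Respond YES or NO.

CNF form of G:
  S -> T0 A | T0 T0 | d
  A -> T0 T1 | T1 T2
  T0 -> b
  T1 -> c
  T2 -> a

CYK fill:
  cell(0,0) b: {T0}  orig:{}
  cell(1,1) a: {T2}  orig:{}
  cell(2,2) a: {T2}  orig:{}
  cell(0,1) ba: ∅
  cell(1,2) aa: ∅
  cell(0,2) baa: ∅

S ∉ T[0,2] ⇒ NO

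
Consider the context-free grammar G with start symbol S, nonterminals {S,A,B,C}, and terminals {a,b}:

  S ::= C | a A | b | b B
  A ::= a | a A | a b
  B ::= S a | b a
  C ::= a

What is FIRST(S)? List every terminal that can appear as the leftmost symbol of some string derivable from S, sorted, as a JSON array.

FIRST sets, iterate to fixpoint:
round 1:
  A via A→a: +{a}
  B via B→b a: +{b}
  C via C→a: +{a}
  S via S→C: +{a}
  S via S→b: +{b}
  FIRST(S)={a,b}  FIRST(A)={a}  FIRST(B)={b}  FIRST(C)={a}
round 2:
  B via B→S a: +{a}
  FIRST(S)={a,b}  FIRST(A)={a}  FIRST(B)={a,b}  FIRST(C)={a}
round 3: (stable)
  FIRST(S)={a,b}  FIRST(A)={a}  FIRST(B)={a,b}  FIRST(C)={a}

FIRST(S) = ["a", "b"]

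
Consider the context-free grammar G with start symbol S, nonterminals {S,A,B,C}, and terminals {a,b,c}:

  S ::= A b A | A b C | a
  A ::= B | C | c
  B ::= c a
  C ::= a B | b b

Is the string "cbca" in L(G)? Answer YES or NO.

CNF form of G:
  S -> A X3 | A X4 | a
  A -> T0 B | T1 T1 | T2 T0 | c
  B -> T2 T0
  C -> T0 B | T1 T1
  T0 -> a
  T1 -> b
  T2 -> c
  X3 -> T1 A
  X4 -> T1 C

CYK fill:
  T[0,0] 'c' = {A,T2}  orig:{A}
  T[1,1] 'b' = {T1}  orig:{}
  T[2,2] 'c' = {A,T2}  orig:{A}
  T[3,3] 'a' = {S,T0}  orig:{S}
  T[0,1] 'cb' = ∅
  T[1,2] 'bc' = {X3}  orig:{}
  T[2,3] 'ca' = {A,B}
  T[0,2] 'cbc' = {S}
  T[1,3] 'bca' = {X3}  orig:{}
  T[0,3] 'cbca' = {S}

S ∈ T[0,3] ⇒ YES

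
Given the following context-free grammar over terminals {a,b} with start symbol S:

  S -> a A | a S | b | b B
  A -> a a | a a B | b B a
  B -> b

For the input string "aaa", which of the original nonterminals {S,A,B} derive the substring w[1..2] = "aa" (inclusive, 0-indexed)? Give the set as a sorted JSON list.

CNF form of G:
  S -> T0 A | T0 S | T1 B | b
  A -> T0 T0 | T0 X2 | T1 X3
  B -> b
  T0 -> a
  T1 -> b
  X2 -> T0 B
  X3 -> B T0

CYK fill — only the sub-triangle for w[1..2]:
  cell(1,1) a: {T0}  orig:{}
  cell(2,2) a: {T0}  orig:{}
  cell(1,2) aa: {A}

Original NTs in T[1,2] deriving "aa": ["A"]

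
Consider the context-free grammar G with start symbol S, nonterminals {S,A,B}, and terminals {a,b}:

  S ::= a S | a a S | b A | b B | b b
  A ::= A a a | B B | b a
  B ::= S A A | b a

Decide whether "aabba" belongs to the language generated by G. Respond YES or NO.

CNF form of G:
  S -> T0 S | T0 X4 | T1 A | T1 B | T1 T1
  A -> A X2 | B B | T1 T0
  B -> S X3 | T1 T0
  T0 -> a
  T1 -> b
  X2 -> T0 T0
  X3 -> A A
  X4 -> T0 S

CYK table (by increasing span):
  T[0,0] 'a' = {T0}  orig:{}
  T[1,1] 'a' = {T0}  orig:{}
  T[2,2] 'b' = {T1}  orig:{}
  T[3,3] 'b' = {T1}  orig:{}
  T[4,4] 'a' = {T0}  orig:{}
  T[0,1] 'aa' = {X2}  orig:{}
  T[1,2] 'ab' = ∅
  T[2,3] 'bb' = {S}
  T[3,4] 'ba' = {A,B}
  T[0,2] 'aab' = ∅
  T[1,3] 'abb' = {S,X4}  orig:{S}
  T[2,4] 'bba' = {S}
  T[0,3] 'aabb' = {S,X4}  orig:{S}
  T[1,4] 'abba' = {S,X4}  orig:{S}
  T[0,4] 'aabba' = {S,X4}  orig:{S}

S ∈ T[0,4] ⇒ YES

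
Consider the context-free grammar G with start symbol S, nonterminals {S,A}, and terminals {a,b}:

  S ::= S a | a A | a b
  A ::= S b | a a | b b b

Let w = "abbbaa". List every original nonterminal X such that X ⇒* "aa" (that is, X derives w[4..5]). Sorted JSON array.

Convert to CNF:
  S -> S T1 | T1 A | T1 T0
  A -> S T0 | T0 X2 | T1 T1
  T0 -> b
  T1 -> a
  X2 -> T0 T0

CYK table (by increasing span), restricted to cells inside w[4..5]:
  [4..4]={T1}  "a"  orig:{}
  [5..5]={T1}  "a"  orig:{}
  [4..5]={A}  "aa"

Original NTs in T[4,5] deriving "aa": ["A"]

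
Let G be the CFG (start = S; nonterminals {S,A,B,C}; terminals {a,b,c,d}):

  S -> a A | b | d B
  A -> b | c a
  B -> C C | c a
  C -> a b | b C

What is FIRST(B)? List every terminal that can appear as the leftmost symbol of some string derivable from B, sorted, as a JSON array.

Compute FIRST by fixpoint:
pass 1:
  A via A→b: +{b}
  A via A→c a: +{c}
  B via B→c a: +{c}
  C via C→a b: +{a}
  C via C→b C: +{b}
  S via S→a A: +{a}
  S via S→b: +{b}
  S via S→d B: +{d}
  FIRST[S]={a,b,d}  FIRST[A]={b,c}  FIRST[B]={c}  FIRST[C]={a,b}
pass 2:
  B via B→C C: +{a,b}
  FIRST[S]={a,b,d}  FIRST[A]={b,c}  FIRST[B]={a,b,c}  FIRST[C]={a,b}
pass 3: done
  FIRST[S]={a,b,d}  FIRST[A]={b,c}  FIRST[B]={a,b,c}  FIRST[C]={a,b}

FIRST(B) = ["a", "b", "c"]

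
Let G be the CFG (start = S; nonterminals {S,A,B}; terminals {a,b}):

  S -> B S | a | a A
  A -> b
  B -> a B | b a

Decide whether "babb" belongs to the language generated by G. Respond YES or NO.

CNF form of G:
  S -> B S | T0 A | a
  A -> b
  B -> T0 B | T1 T0
  T0 -> a
  T1 -> b

CYK table (by increasing span):
  [0..0]={A,T1}  "b"  orig:{A}
  [1..1]={S,T0}  "a"  orig:{S}
  [2..2]={A,T1}  "b"  orig:{A}
  [3..3]={A,T1}  "b"  orig:{A}
  [0..1]={B}  "ba"
  [1..2]={S}  "ab"
  [2..3]=∅  "bb"
  [0..2]=∅  "bab"
  [1..3]=∅  "abb"
  [0..3]=∅  "babb"

S ∉ T[0,3] ⇒ NO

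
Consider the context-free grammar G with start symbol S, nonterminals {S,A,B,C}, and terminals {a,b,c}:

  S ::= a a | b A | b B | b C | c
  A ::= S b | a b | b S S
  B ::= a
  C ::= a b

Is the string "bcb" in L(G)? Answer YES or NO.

Convert to CNF:
  S -> T0 A | T0 B | T0 C | T1 T1 | c
  A -> S T0 | T0 X2 | T1 T0
  B -> a
  C -> T1 T0
  T0 -> b
  T1 -> a
  X2 -> S S

CYK fill:
  cell(0,0) b: {T0}  orig:{}
  cell(1,1) c: {S}
  cell(2,2) b: {T0}  orig:{}
  cell(0,1) bc: ∅
  cell(1,2) cb: {A}
  cell(0,2) bcb: {S}

S ∈ T[0,2] ⇒ YES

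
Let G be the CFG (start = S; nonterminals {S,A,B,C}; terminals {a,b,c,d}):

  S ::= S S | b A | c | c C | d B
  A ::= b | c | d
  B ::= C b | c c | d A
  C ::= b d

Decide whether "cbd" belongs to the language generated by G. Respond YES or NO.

CNF form of G:
  S -> S S | T0 A | T1 C | T2 B | c
  A -> b | c | d
  B -> C T0 | T1 T1 | T2 A
  C -> T0 T2
  T0 -> b
  T1 -> c
  T2 -> d

CYK table (by increasing span):
  cell(0,0) c: {A,S,T1}  orig:{A,S}
  cell(1,1) b: {A,T0}  orig:{A}
  cell(2,2) d: {A,T2}  orig:{A}
  cell(0,1) cb: ∅
  cell(1,2) bd: {C,S}
  cell(0,2) cbd: {S}

S ∈ T[0,2] ⇒ YES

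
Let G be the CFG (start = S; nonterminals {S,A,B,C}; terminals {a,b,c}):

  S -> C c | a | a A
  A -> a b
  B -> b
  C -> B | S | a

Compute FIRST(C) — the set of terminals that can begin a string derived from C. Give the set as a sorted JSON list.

Compute FIRST by fixpoint:
pass 1:
  A via A→a b: +{a}
  B via B→b: +{b}
  C via C→B: +{b}
  C via C→a: +{a}
  S via S→C c: +{a,b}
  S: {a,b}  A: {a}  B: {b}  C: {a,b}
pass 2: done
  S: {a,b}  A: {a}  B: {b}  C: {a,b}

FIRST(C) = ["a", "b"]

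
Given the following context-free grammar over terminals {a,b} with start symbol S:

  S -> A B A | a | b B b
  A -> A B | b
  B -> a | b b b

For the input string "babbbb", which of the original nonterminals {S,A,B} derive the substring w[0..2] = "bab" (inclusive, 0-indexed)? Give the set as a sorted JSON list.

Convert to CNF:
  S -> A X2 | T0 X3 | a
  A -> A B | b
  B -> T0 X1 | a
  T0 -> b
  X1 -> T0 T0
  X2 -> B A
  X3 -> B T0

Fill CYK table bottom-up, restricted to cells inside w[0..2]:
  T[0,0] 'b' = {A,T0}  orig:{A}
  T[1,1] 'a' = {B,S}
  T[2,2] 'b' = {A,T0}  orig:{A}
  T[0,1] 'ba' = {A}
  T[1,2] 'ab' = {X2,X3}  orig:{}
  T[0,2] 'bab' = {S}

Original NTs in T[0,2] deriving "bab": ["S"]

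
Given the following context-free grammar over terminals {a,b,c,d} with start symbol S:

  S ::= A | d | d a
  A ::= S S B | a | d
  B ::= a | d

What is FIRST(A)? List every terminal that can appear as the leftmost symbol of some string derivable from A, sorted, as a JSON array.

FIRST sets, iterate to fixpoint:
pass 1:
  A via A→a: +{a}
  A via A→d: +{d}
  B via B→a: +{a}
  B via B→d: +{d}
  S via S→A: +{a,d}
  S: {a,d}  A: {a,d}  B: {a,d}
pass 2: (stable)
  S: {a,d}  A: {a,d}  B: {a,d}

FIRST(A) = ["a", "d"]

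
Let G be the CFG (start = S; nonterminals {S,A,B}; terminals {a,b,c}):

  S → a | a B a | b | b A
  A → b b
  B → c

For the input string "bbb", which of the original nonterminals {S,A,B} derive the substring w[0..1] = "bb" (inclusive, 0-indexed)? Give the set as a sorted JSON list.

Convert to CNF:
  S -> T0 A | T1 X2 | a | b
  A -> T0 T0
  B -> c
  T0 -> b
  T1 -> a
  X2 -> B T1

CYK table (by increasing span) — only the sub-triangle for w[0..1]:
  [0..0]={S,T0}  "b"  orig:{S}
  [1..1]={S,T0}  "b"  orig:{S}
  [0..1]={A}  "bb"

Original NTs in T[0,1] deriving "bb": ["A"]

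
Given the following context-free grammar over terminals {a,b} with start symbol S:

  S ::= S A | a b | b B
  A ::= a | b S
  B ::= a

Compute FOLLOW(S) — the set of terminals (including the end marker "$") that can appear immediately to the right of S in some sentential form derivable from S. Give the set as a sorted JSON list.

FIRST sets, iterate to fixpoint:
round 1:
  A via A→a: +{a}
  A via A→b S: +{b}
  B via B→a: +{a}
  S via S→a b: +{a}
  S via S→b B: +{b}
  S: {a,b}  A: {a,b}  B: {a}
round 2: — fixpoint
  S: {a,b}  A: {a,b}  B: {a}

FOLLOW iteration:
initialize: $ ∈ FOLLOW(S)
[1]
  S→S A: FOLLOW(S) ⊇ FIRST(A) = {a,b}; new: +{a,b}
  S→S A: FOLLOW(A) ⊇ FOLLOW(S) ⊇ {$,a,b}; new: +{$,a,b}
  S→b B: FOLLOW(B) ⊇ FOLLOW(S) ⊇ {$,a,b}; new: +{$,a,b}
  FOLLOW(S)={$,a,b}  FOLLOW(A)={$,a,b}  FOLLOW(B)={$,a,b}
[2] (stable)
  FOLLOW(S)={$,a,b}  FOLLOW(A)={$,a,b}  FOLLOW(B)={$,a,b}

FOLLOW(S) = ["$", "a", "b"]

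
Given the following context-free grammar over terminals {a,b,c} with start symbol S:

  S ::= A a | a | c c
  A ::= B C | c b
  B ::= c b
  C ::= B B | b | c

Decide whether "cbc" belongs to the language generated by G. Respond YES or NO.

CNF form of G:
  S -> A T2 | T0 T0 | a
  A -> B C | T0 T1
  B -> T0 T1
  C -> B B | b | c
  T0 -> c
  T1 -> b
  T2 -> a

Fill CYK table bottom-up:
  [0..0]={C,T0}  "c"  orig:{C}
  [1..1]={C,T1}  "b"  orig:{C}
  [2..2]={C,T0}  "c"  orig:{C}
  [0..1]={A,B}  "cb"
  [1..2]=∅  "bc"
  [0..2]={A}  "cbc"

S ∉ T[0,2] ⇒ NO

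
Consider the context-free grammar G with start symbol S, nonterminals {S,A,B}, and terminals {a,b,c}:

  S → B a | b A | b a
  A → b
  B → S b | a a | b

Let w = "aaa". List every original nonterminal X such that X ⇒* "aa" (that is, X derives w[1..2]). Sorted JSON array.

Convert to CNF:
  S -> B T1 | T0 A | T0 T1
  A -> b
  B -> S T0 | T1 T1 | b
  T0 -> b
  T1 -> a

CYK table (by increasing span) (cells [i..j] with 1 ≤ i ≤ j ≤ 2 only):
  T[1,1] 'a' = {T1}  orig:{}
  T[2,2] 'a' = {T1}  orig:{}
  T[1,2] 'aa' = {B}

Original NTs in T[1,2] deriving "aa": ["B"]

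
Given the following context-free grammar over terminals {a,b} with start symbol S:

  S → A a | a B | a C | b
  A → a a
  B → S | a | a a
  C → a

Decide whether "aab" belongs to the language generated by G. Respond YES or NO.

CNF form of G:
  S -> A T0 | T0 B | T0 C | b
  A -> T0 T0
  B -> A T0 | T0 B | T0 C | T0 T0 | a | b
  C -> a
  T0 -> a

Fill CYK table bottom-up:
  cell(0,0) a: {B,C,T0}  orig:{B,C}
  cell(1,1) a: {B,C,T0}  orig:{B,C}
  cell(2,2) b: {B,S}
  cell(0,1) aa: {A,B,S}
  cell(1,2) ab: {B,S}
  cell(0,2) aab: {B,S}

S ∈ T[0,2] ⇒ YES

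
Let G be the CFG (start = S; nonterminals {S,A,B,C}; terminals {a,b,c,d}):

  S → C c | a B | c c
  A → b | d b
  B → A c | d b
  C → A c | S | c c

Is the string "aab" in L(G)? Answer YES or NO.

Convert to CNF:
  S -> C T2 | T2 T2 | T3 B
  A -> T0 T1 | b
  B -> A T2 | T0 T1
  C -> A T2 | C T2 | T2 T2 | T3 B
  T0 -> d
  T1 -> b
  T2 -> c
  T3 -> a

Fill CYK table bottom-up:
  cell(0,0) a: {T3}  orig:{}
  cell(1,1) a: {T3}  orig:{}
  cell(2,2) b: {A,T1}  orig:{A}
  cell(0,1) aa: ∅
  cell(1,2) ab: ∅
  cell(0,2) aab: ∅

S ∉ T[0,2] ⇒ NO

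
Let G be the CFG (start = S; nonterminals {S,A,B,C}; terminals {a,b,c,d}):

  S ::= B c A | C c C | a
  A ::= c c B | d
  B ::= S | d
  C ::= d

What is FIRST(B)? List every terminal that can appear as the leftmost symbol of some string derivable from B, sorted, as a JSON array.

FIRST sets, iterate to fixpoint:
iter 1:
  A via A→c c B: +{c}
  A via A→d: +{d}
  B via B→d: +{d}
  C via C→d: +{d}
  S via S→B c A: +{d}
  S via S→a: +{a}
  S: {a,d}  A: {c,d}  B: {d}  C: {d}
iter 2:
  B via B→S: +{a}
  S: {a,d}  A: {c,d}  B: {a,d}  C: {d}
iter 3: done
  S: {a,d}  A: {c,d}  B: {a,d}  C: {d}

FIRST(B) = ["a", "d"]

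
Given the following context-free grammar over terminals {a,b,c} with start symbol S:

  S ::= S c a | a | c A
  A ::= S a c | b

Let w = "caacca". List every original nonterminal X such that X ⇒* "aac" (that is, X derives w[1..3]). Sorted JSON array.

CNF form of G:
  S -> S X3 | T1 A | a
  A -> S X2 | b
  T0 -> a
  T1 -> c
  X2 -> T0 T1
  X3 -> T1 T0

CYK fill, restricted to cells inside w[1..3]:
  T[1,1] 'a' = {S,T0}  orig:{S}
  T[2,2] 'a' = {S,T0}  orig:{S}
  T[3,3] 'c' = {T1}  orig:{}
  T[1,2] 'aa' = ∅
  T[2,3] 'ac' = {X2}  orig:{}
  T[1,3] 'aac' = {A}

Original NTs in T[1,3] deriving "aac": ["A"]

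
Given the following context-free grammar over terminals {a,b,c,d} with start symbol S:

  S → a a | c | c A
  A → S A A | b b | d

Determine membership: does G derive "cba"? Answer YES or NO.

CNF form of G:
  S -> T1 T1 | T2 A | c
  A -> S X3 | T0 T0 | d
  T0 -> b
  T1 -> a
  T2 -> c
  X3 -> A A

CYK fill:
  T[0,0] 'c' = {S,T2}  orig:{S}
  T[1,1] 'b' = {T0}  orig:{}
  T[2,2] 'a' = {T1}  orig:{}
  T[0,1] 'cb' = ∅
  T[1,2] 'ba' = ∅
  T[0,2] 'cba' = ∅

S ∉ T[0,2] ⇒ NO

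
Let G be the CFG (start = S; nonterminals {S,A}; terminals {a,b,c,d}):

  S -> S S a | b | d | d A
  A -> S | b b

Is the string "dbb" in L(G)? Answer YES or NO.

Convert to CNF:
  S -> S X4 | T2 A | b | d
  A -> S X3 | T1 T1 | T2 A | b | d
  T0 -> a
  T1 -> b
  T2 -> d
  X3 -> S T0
  X4 -> S T0

CYK table (by increasing span):
  cell(0,0) d: {A,S,T2}  orig:{A,S}
  cell(1,1) b: {A,S,T1}  orig:{A,S}
  cell(2,2) b: {A,S,T1}  orig:{A,S}
  cell(0,1) db: {A,S}
  cell(1,2) bb: {A}
  cell(0,2) dbb: {A,S}

S ∈ T[0,2] ⇒ YES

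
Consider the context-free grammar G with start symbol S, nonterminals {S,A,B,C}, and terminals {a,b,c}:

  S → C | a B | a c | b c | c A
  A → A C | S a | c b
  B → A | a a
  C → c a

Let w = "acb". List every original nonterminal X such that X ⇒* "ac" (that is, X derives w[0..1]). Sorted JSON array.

CNF form of G:
  S -> T0 B | T0 T1 | T1 A | T1 T0 | T2 T1
  A -> A C | S T0 | T1 T2
  B -> A C | S T0 | T0 T0 | T1 T2
  C -> T1 T0
  T0 -> a
  T1 -> c
  T2 -> b

Fill CYK table bottom-up (cells [i..j] with 0 ≤ i ≤ j ≤ 1 only):
  T[0,0] 'a' = {T0}  orig:{}
  T[1,1] 'c' = {T1}  orig:{}
  T[0,1] 'ac' = {S}

Original NTs in T[0,1] deriving "ac": ["S"]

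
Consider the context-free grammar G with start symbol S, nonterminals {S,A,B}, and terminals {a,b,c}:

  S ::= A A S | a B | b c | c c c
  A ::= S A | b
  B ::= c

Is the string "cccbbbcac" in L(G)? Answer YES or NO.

Convert to CNF:
  S -> A X3 | T0 B | T1 T2 | T2 X4
  A -> S A | b
  B -> c
  T0 -> a
  T1 -> b
  T2 -> c
  X3 -> A S
  X4 -> T2 T2

CYK fill:
  cell(0,0) c: {B,T2}  orig:{B}
  cell(1,1) c: {B,T2}  orig:{B}
  cell(2,2) c: {B,T2}  orig:{B}
  cell(3,3) b: {A,T1}  orig:{A}
  cell(4,4) b: {A,T1}  orig:{A}
  cell(5,5) b: {A,T1}  orig:{A}
  cell(6,6) c: {B,T2}  orig:{B}
  cell(7,7) a: {T0}  orig:{}
  cell(8,8) c: {B,T2}  orig:{B}
  cell(0,1) cc: {X4}  orig:{}
  cell(1,2) cc: {X4}  orig:{}
  cell(2,3) cb: ∅
  cell(3,4) bb: ∅
  cell(4,5) bb: ∅
  cell(5,6) bc: {S}
  cell(6,7) ca: ∅
  cell(7,8) ac: {S}
  cell(0,2) ccc: {S}
  cell(1,3) ccb: ∅
  cell(2,4) cbb: ∅
  cell(3,5) bbb: ∅
  cell(4,6) bbc: {X3}  orig:{}
  cell(5,7) bca: ∅
  cell(6,8) cac: ∅
  cell(0,3) cccb: {A}
  cell(1,4) ccbb: ∅
  cell(2,5) cbbb: ∅
  cell(3,6) bbbc: {S}
  cell(4,7) bbca: ∅
  cell(5,8) bcac: ∅
  cell(0,4) cccbb: ∅
  cell(1,5) ccbbb: ∅
  cell(2,6) cbbbc: ∅
  cell(3,7) bbbca: ∅
  cell(4,8) bbcac: ∅
  cell(0,5) cccbbb: ∅
  cell(1,6) ccbbbc: ∅
  cell(2,7) cbbbca: ∅
  cell(3,8) bbbcac: ∅
  cell(0,6) cccbbbc: {S}
  cell(1,7) ccbbbca: ∅
  cell(2,8) cbbbcac: ∅
  cell(0,7) cccbbbca: ∅
  cell(1,8) ccbbbcac: ∅
  cell(0,8) cccbbbcac: ∅

S ∉ T[0,8] ⇒ NO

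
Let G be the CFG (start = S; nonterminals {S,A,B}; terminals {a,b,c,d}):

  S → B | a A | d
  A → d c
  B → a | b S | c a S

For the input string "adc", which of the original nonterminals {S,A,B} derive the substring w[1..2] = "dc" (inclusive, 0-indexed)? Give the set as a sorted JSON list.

Convert to CNF:
  S -> T1 X5 | T2 S | T3 A | a | d
  A -> T0 T1
  B -> T1 X4 | T2 S | a
  T0 -> d
  T1 -> c
  T2 -> b
  T3 -> a
  X4 -> T3 S
  X5 -> T3 S

CYK fill (cells [i..j] with 1 ≤ i ≤ j ≤ 2 only):
  cell(1,1) d: {S,T0}  orig:{S}
  cell(2,2) c: {T1}  orig:{}
  cell(1,2) dc: {A}

Original NTs in T[1,2] deriving "dc": ["A"]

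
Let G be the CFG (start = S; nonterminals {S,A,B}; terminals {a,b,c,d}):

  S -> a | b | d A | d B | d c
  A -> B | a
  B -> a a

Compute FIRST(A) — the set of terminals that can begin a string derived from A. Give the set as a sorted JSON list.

FIRST sets, iterate to fixpoint:
[1]
  A via A→a: +{a}
  B via B→a a: +{a}
  S via S→a: +{a}
  S via S→b: +{b}
  S via S→d A: +{d}
  FIRST[S]={a,b,d}  FIRST[A]={a}  FIRST[B]={a}
[2] — fixpoint
  FIRST[S]={a,b,d}  FIRST[A]={a}  FIRST[B]={a}

FIRST(A) = ["a"]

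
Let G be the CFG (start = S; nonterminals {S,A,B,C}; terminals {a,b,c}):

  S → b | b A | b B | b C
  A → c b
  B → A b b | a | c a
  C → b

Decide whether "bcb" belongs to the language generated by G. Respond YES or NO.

CNF form of G:
  S -> T1 A | T1 B | T1 C | b
  A -> T0 T1
  B -> A X3 | T0 T2 | a
  C -> b
  T0 -> c
  T1 -> b
  T2 -> a
  X3 -> T1 T1

CYK fill:
  T[0,0] 'b' = {C,S,T1}  orig:{C,S}
  T[1,1] 'c' = {T0}  orig:{}
  T[2,2] 'b' = {C,S,T1}  orig:{C,S}
  T[0,1] 'bc' = ∅
  T[1,2] 'cb' = {A}
  T[0,2] 'bcb' = {S}

S ∈ T[0,2] ⇒ YES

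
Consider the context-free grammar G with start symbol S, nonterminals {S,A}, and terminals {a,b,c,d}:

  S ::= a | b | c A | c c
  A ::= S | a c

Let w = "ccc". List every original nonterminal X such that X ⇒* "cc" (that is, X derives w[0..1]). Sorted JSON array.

CNF form of G:
  S -> T1 A | T1 T1 | a | b
  A -> T0 T1 | T1 A | T1 T1 | a | b
  T0 -> a
  T1 -> c

Fill CYK table bottom-up — only the sub-triangle for w[0..1]:
  T[0,0] 'c' = {T1}  orig:{}
  T[1,1] 'c' = {T1}  orig:{}
  T[0,1] 'cc' = {A,S}

Original NTs in T[0,1] deriving "cc": ["A", "S"]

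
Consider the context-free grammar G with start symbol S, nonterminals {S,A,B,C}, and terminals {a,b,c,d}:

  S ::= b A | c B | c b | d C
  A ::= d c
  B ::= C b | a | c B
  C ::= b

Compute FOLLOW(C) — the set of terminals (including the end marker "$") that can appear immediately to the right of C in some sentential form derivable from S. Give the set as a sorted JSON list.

Compute FIRST by fixpoint:
round 1:
  A via A→d c: +{d}
  B via B→a: +{a}
  B via B→c B: +{c}
  C via C→b: +{b}
  S via S→b A: +{b}
  S via S→c B: +{c}
  S via S→d C: +{d}
  S: {b,c,d}  A: {d}  B: {a,c}  C: {b}
round 2:
  B via B→C b: +{b}
  S: {b,c,d}  A: {d}  B: {a,b,c}  C: {b}
round 3: (no change)
  S: {b,c,d}  A: {d}  B: {a,b,c}  C: {b}

FOLLOW sets:
FOLLOW(S) := {$}
[1]
  B→C b: FOLLOW(C) ⊇ FIRST(b) = {b}; new: +{b}
  S→b A: FOLLOW(A) ⊇ FOLLOW(S) ⊇ {$}; new: +{$}
  S→c B: FOLLOW(B) ⊇ FOLLOW(S) ⊇ {$}; new: +{$}
  S→d C: FOLLOW(C) ⊇ FOLLOW(S) ⊇ {$}; new: +{$}
  FOLLOW[S]={$}  FOLLOW[A]={$}  FOLLOW[B]={$}  FOLLOW[C]={$,b}
[2] done
  FOLLOW[S]={$}  FOLLOW[A]={$}  FOLLOW[B]={$}  FOLLOW[C]={$,b}

FOLLOW(C) = ["$", "b"]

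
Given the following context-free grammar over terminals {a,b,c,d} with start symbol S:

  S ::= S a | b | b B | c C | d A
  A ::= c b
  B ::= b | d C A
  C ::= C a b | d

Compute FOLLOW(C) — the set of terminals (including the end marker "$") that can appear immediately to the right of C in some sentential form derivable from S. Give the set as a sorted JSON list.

FIRST sets, iterate to fixpoint:
iter 1:
  A via A→c b: +{c}
  B via B→b: +{b}
  B via B→d C A: +{d}
  C via C→d: +{d}
  S via S→b: +{b}
  S via S→c C: +{c}
  S via S→d A: +{d}
  FIRST[S]={b,c,d}  FIRST[A]={c}  FIRST[B]={b,d}  FIRST[C]={d}
iter 2: (stable)
  FIRST[S]={b,c,d}  FIRST[A]={c}  FIRST[B]={b,d}  FIRST[C]={d}

Compute FOLLOW by fixpoint:
FOLLOW(S) := {$}
[1]
  B→d C A: FOLLOW(C) ⊇ FIRST(A) = {c}; new: +{c}
  C→C a b: FOLLOW(C) ⊇ FIRST(a) = {a}; new: +{a}
  S→S a: FOLLOW(S) ⊇ FIRST(a) = {a}; new: +{a}
  S→b B: FOLLOW(B) ⊇ FOLLOW(S) ⊇ {$,a}; new: +{$,a}
  S→c C: FOLLOW(C) ⊇ FOLLOW(S) ⊇ {$,a}; new: +{$}
  S→d A: FOLLOW(A) ⊇ FOLLOW(S) ⊇ {$,a}; new: +{$,a}
  FOLLOW(S)={$,a}  FOLLOW(A)={$,a}  FOLLOW(B)={$,a}  FOLLOW(C)={$,a,c}
[2] — fixpoint
  FOLLOW(S)={$,a}  FOLLOW(A)={$,a}  FOLLOW(B)={$,a}  FOLLOW(C)={$,a,c}

FOLLOW(C) = ["$", "a", "c"]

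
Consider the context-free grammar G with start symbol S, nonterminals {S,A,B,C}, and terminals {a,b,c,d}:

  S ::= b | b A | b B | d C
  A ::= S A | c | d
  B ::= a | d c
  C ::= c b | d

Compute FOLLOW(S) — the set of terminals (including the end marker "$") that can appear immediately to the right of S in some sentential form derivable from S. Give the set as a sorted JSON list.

FIRST sets, iterate to fixpoint:
round 1:
  A via A→c: +{c}
  A via A→d: +{d}
  B via B→a: +{a}
  B via B→d c: +{d}
  C via C→c b: +{c}
  C via C→d: +{d}
  S via S→b: +{b}
  S via S→d C: +{d}
  FIRST(S)={b,d}  FIRST(A)={c,d}  FIRST(B)={a,d}  FIRST(C)={c,d}
round 2:
  A via A→S A: +{b}
  FIRST(S)={b,d}  FIRST(A)={b,c,d}  FIRST(B)={a,d}  FIRST(C)={c,d}
round 3: — fixpoint
  FIRST(S)={b,d}  FIRST(A)={b,c,d}  FIRST(B)={a,d}  FIRST(C)={c,d}

FOLLOW iteration:
initialize: $ ∈ FOLLOW(S)
pass 1:
  A→S A: FOLLOW(S) ⊇ FIRST(A) = {b,c,d}; new: +{b,c,d}
  S→b A: FOLLOW(A) ⊇ FOLLOW(S) ⊇ {$,b,c,d}; new: +{$,b,c,d}
  S→b B: FOLLOW(B) ⊇ FOLLOW(S) ⊇ {$,b,c,d}; new: +{$,b,c,d}
  S→d C: FOLLOW(C) ⊇ FOLLOW(S) ⊇ {$,b,c,d}; new: +{$,b,c,d}
  S: {$,b,c,d}  A: {$,b,c,d}  B: {$,b,c,d}  C: {$,b,c,d}
pass 2: (no change)
  S: {$,b,c,d}  A: {$,b,c,d}  B: {$,b,c,d}  C: {$,b,c,d}

FOLLOW(S) = ["$", "b", "c", "d"]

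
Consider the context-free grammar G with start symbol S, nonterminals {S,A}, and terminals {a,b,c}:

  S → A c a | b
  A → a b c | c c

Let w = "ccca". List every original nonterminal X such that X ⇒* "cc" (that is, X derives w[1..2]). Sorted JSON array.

Convert to CNF:
  S -> A X4 | b
  A -> T0 X3 | T2 T2
  T0 -> a
  T1 -> b
  T2 -> c
  X3 -> T1 T2
  X4 -> T2 T0

CYK table (by increasing span), restricted to cells inside w[1..2]:
  T[1,1] 'c' = {T2}  orig:{}
  T[2,2] 'c' = {T2}  orig:{}
  T[1,2] 'cc' = {A}

Original NTs in T[1,2] deriving "cc": ["A"]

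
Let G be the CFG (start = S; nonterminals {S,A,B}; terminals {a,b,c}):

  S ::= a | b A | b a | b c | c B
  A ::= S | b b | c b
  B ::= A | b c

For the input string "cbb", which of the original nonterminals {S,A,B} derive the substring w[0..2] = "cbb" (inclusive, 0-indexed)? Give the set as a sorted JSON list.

CNF form of G:
  S -> T0 A | T0 T1 | T0 T2 | T2 B | a
  A -> T0 A | T0 T0 | T0 T1 | T0 T2 | T2 B | T2 T0 | a
  B -> T0 A | T0 T0 | T0 T1 | T0 T2 | T2 B | T2 T0 | a
  T0 -> b
  T1 -> a
  T2 -> c

Fill CYK table bottom-up — only the sub-triangle for w[0..2]:
  T[0,0] 'c' = {T2}  orig:{}
  T[1,1] 'b' = {T0}  orig:{}
  T[2,2] 'b' = {T0}  orig:{}
  T[0,1] 'cb' = {A,B}
  T[1,2] 'bb' = {A,B}
  T[0,2] 'cbb' = {A,B,S}

Original NTs in T[0,2] deriving "cbb": ["A", "B", "S"]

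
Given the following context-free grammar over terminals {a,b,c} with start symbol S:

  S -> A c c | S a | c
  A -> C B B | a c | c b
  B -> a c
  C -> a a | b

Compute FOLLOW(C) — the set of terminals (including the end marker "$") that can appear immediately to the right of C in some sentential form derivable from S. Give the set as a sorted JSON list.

Compute FIRST by fixpoint:
iter 1:
  A via A→a c: +{a}
  A via A→c b: +{c}
  B via B→a c: +{a}
  C via C→a a: +{a}
  C via C→b: +{b}
  S via S→A c c: +{a,c}
  S: {a,c}  A: {a,c}  B: {a}  C: {a,b}
iter 2:
  A via A→C B B: +{b}
  S via S→A c c: +{b}
  S: {a,b,c}  A: {a,b,c}  B: {a}  C: {a,b}
iter 3: — fixpoint
  S: {a,b,c}  A: {a,b,c}  B: {a}  C: {a,b}

FOLLOW sets:
FOLLOW(S) := {$}
pass 1:
  A→C B B: FOLLOW(C) ⊇ FIRST(B) = {a}; new: +{a}
  A→C B B: FOLLOW(B) ⊇ FIRST(B) = {a}; new: +{a}
  S→A c c: FOLLOW(A) ⊇ FIRST(c) = {c}; new: +{c}
  S→S a: FOLLOW(S) ⊇ FIRST(a) = {a}; new: +{a}
  FOLLOW(S)={$,a}  FOLLOW(A)={c}  FOLLOW(B)={a}  FOLLOW(C)={a}
pass 2:
  A→C B B: FOLLOW(B) ⊇ FOLLOW(A) ⊇ {c}; new: +{c}
  FOLLOW(S)={$,a}  FOLLOW(A)={c}  FOLLOW(B)={a,c}  FOLLOW(C)={a}
pass 3: (no change)
  FOLLOW(S)={$,a}  FOLLOW(A)={c}  FOLLOW(B)={a,c}  FOLLOW(C)={a}

FOLLOW(C) = ["a"]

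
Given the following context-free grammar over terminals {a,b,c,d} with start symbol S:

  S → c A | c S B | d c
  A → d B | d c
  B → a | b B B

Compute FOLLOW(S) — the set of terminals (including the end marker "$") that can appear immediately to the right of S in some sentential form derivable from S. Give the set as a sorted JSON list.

FIRST iteration:
iter 1:
  A via A→d B: +{d}
  B via B→a: +{a}
  B via B→b B B: +{b}
  S via S→c A: +{c}
  S via S→d c: +{d}
  FIRST(S)={c,d}  FIRST(A)={d}  FIRST(B)={a,b}
iter 2: (stable)
  FIRST(S)={c,d}  FIRST(A)={d}  FIRST(B)={a,b}

FOLLOW iteration:
seed FOLLOW(S) with $
iter 1:
  B→b B B: FOLLOW(B) ⊇ FIRST(B) = {a,b}; new: +{a,b}
  S→c A: FOLLOW(A) ⊇ FOLLOW(S) ⊇ {$}; new: +{$}
  S→c S B: FOLLOW(S) ⊇ FIRST(B) = {a,b}; new: +{a,b}
  S→c S B: FOLLOW(B) ⊇ FOLLOW(S) ⊇ {$,a,b}; new: +{$}
  S: {$,a,b}  A: {$}  B: {$,a,b}
iter 2:
  S→c A: FOLLOW(A) ⊇ FOLLOW(S) ⊇ {$,a,b}; new: +{a,b}
  S: {$,a,b}  A: {$,a,b}  B: {$,a,b}
iter 3: (stable)
  S: {$,a,b}  A: {$,a,b}  B: {$,a,b}

FOLLOW(S) = ["$", "a", "b"]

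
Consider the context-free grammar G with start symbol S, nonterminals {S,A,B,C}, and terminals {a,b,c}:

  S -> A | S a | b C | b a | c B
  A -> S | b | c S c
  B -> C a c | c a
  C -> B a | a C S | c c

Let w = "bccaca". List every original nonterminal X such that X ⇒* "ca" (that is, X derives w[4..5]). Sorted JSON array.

Convert to CNF:
  S -> S T0 | T1 C | T1 T0 | T2 B | T2 X6 | b
  A -> S T0 | T1 C | T1 T0 | T2 B | T2 X3 | b
  B -> C X4 | T2 T0
  C -> B T0 | T0 X5 | T2 T2
  T0 -> a
  T1 -> b
  T2 -> c
  X3 -> S T2
  X4 -> T0 T2
  X5 -> C S
  X6 -> S T2

Fill CYK table bottom-up — only the sub-triangle for w[4..5]:
  [4..4]={T2}  "c"  orig:{}
  [5..5]={T0}  "a"  orig:{}
  [4..5]={B}  "ca"

Original NTs in T[4,5] deriving "ca": ["B"]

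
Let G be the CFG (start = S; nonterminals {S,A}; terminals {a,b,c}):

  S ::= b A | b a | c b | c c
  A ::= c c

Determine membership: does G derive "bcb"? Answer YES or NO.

CNF form of G:
  S -> T0 T0 | T0 T1 | T1 A | T1 T2
  A -> T0 T0
  T0 -> c
  T1 -> b
  T2 -> a

Fill CYK table bottom-up:
  [0..0]={T1}  "b"  orig:{}
  [1..1]={T0}  "c"  orig:{}
  [2..2]={T1}  "b"  orig:{}
  [0..1]=∅  "bc"
  [1..2]={S}  "cb"
  [0..2]=∅  "bcb"

S ∉ T[0,2] ⇒ NO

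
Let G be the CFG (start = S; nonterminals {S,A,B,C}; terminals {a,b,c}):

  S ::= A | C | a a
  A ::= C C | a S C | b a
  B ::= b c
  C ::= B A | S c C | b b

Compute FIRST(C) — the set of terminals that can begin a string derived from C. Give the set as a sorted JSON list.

FIRST iteration:
pass 1:
  A via A→a S C: +{a}
  A via A→b a: +{b}
  B via B→b c: +{b}
  C via C→B A: +{b}
  S via S→A: +{a,b}
  FIRST(S)={a,b}  FIRST(A)={a,b}  FIRST(B)={b}  FIRST(C)={b}
pass 2:
  C via C→S c C: +{a}
  FIRST(S)={a,b}  FIRST(A)={a,b}  FIRST(B)={b}  FIRST(C)={a,b}
pass 3: — fixpoint
  FIRST(S)={a,b}  FIRST(A)={a,b}  FIRST(B)={b}  FIRST(C)={a,b}

FIRST(C) = ["a", "b"]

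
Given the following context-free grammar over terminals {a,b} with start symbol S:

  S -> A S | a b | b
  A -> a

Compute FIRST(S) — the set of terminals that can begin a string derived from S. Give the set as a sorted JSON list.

Compute FIRST by fixpoint:
round 1:
  A via A→a: +{a}
  S via S→A S: +{a}
  S via S→b: +{b}
  FIRST[S]={a,b}  FIRST[A]={a}
round 2: (no change)
  FIRST[S]={a,b}  FIRST[A]={a}

FIRST(S) = ["a", "b"]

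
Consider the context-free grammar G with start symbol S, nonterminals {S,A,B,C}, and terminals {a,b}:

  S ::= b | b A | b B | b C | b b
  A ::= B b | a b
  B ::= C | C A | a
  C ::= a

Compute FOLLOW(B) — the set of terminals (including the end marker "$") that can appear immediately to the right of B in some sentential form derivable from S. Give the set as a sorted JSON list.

FIRST sets, iterate to fixpoint:
pass 1:
  A via A→a b: +{a}
  B via B→a: +{a}
  C via C→a: +{a}
  S via S→b: +{b}
  FIRST(S)={b}  FIRST(A)={a}  FIRST(B)={a}  FIRST(C)={a}
pass 2: (no change)
  FIRST(S)={b}  FIRST(A)={a}  FIRST(B)={a}  FIRST(C)={a}

Compute FOLLOW by fixpoint:
FOLLOW(S) := {$}
pass 1:
  A→B b: FOLLOW(B) ⊇ FIRST(b) = {b}; new: +{b}
  B→C: FOLLOW(C) ⊇ FOLLOW(B) ⊇ {b}; new: +{b}
  B→C A: FOLLOW(C) ⊇ FIRST(A) = {a}; new: +{a}
  B→C A: FOLLOW(A) ⊇ FOLLOW(B) ⊇ {b}; new: +{b}
  S→b A: FOLLOW(A) ⊇ FOLLOW(S) ⊇ {$}; new: +{$}
  S→b B: FOLLOW(B) ⊇ FOLLOW(S) ⊇ {$}; new: +{$}
  S→b C: FOLLOW(C) ⊇ FOLLOW(S) ⊇ {$}; new: +{$}
  FOLLOW[S]={$}  FOLLOW[A]={$,b}  FOLLOW[B]={$,b}  FOLLOW[C]={$,a,b}
pass 2: — fixpoint
  FOLLOW[S]={$}  FOLLOW[A]={$,b}  FOLLOW[B]={$,b}  FOLLOW[C]={$,a,b}

FOLLOW(B) = ["$", "b"]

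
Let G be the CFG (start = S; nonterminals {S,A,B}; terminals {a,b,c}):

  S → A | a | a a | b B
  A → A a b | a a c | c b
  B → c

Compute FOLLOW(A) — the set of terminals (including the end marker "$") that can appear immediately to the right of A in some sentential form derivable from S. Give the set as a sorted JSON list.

FIRST iteration:
iter 1:
  A via A→a a c: +{a}
  A via A→c b: +{c}
  B via B→c: +{c}
  S via S→A: +{a,c}
  S via S→b B: +{b}
  S: {a,b,c}  A: {a,c}  B: {c}
iter 2: — fixpoint
  S: {a,b,c}  A: {a,c}  B: {c}

Compute FOLLOW by fixpoint:
seed FOLLOW(S) with $
round 1:
  A→A a b: FOLLOW(A) ⊇ FIRST(a) = {a}; new: +{a}
  S→A: FOLLOW(A) ⊇ FOLLOW(S) ⊇ {$}; new: +{$}
  S→b B: FOLLOW(B) ⊇ FOLLOW(S) ⊇ {$}; new: +{$}
  S: {$}  A: {$,a}  B: {$}
round 2: (no change)
  S: {$}  A: {$,a}  B: {$}

FOLLOW(A) = ["$", "a"]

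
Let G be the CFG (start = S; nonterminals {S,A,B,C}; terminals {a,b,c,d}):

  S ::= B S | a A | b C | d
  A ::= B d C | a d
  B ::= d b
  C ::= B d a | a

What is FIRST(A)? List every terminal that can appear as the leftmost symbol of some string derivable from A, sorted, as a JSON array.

Compute FIRST by fixpoint:
pass 1:
  A via A→a d: +{a}
  B via B→d b: +{d}
  C via C→B d a: +{d}
  C via C→a: +{a}
  S via S→B S: +{d}
  S via S→a A: +{a}
  S via S→b C: +{b}
  FIRST(S)={a,b,d}  FIRST(A)={a}  FIRST(B)={d}  FIRST(C)={a,d}
pass 2:
  A via A→B d C: +{d}
  FIRST(S)={a,b,d}  FIRST(A)={a,d}  FIRST(B)={d}  FIRST(C)={a,d}
pass 3: done
  FIRST(S)={a,b,d}  FIRST(A)={a,d}  FIRST(B)={d}  FIRST(C)={a,d}

FIRST(A) = ["a", "d"]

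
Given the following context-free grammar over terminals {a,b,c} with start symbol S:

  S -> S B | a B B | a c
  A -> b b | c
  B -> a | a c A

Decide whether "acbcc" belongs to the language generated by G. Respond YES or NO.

CNF form of G:
  S -> S B | T1 T2 | T1 X4
  A -> T0 T0 | c
  B -> T1 X3 | a
  T0 -> b
  T1 -> a
  T2 -> c
  X3 -> T2 A
  X4 -> B B

CYK table (by increasing span):
  T[0,0] 'a' = {B,T1}  orig:{B}
  T[1,1] 'c' = {A,T2}  orig:{A}
  T[2,2] 'b' = {T0}  orig:{}
  T[3,3] 'c' = {A,T2}  orig:{A}
  T[4,4] 'c' = {A,T2}  orig:{A}
  T[0,1] 'ac' = {S}
  T[1,2] 'cb' = ∅
  T[2,3] 'bc' = ∅
  T[3,4] 'cc' = {X3}  orig:{}
  T[0,2] 'acb' = ∅
  T[1,3] 'cbc' = ∅
  T[2,4] 'bcc' = ∅
  T[0,3] 'acbc' = ∅
  T[1,4] 'cbcc' = ∅
  T[0,4] 'acbcc' = ∅

S ∉ T[0,4] ⇒ NO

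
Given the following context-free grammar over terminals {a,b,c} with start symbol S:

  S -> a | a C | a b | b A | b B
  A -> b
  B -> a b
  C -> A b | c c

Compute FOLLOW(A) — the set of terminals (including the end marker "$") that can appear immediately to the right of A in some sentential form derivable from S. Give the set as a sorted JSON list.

FIRST iteration:
round 1:
  A via A→b: +{b}
  B via B→a b: +{a}
  C via C→A b: +{b}
  C via C→c c: +{c}
  S via S→a: +{a}
  S via S→b A: +{b}
  S: {a,b}  A: {b}  B: {a}  C: {b,c}
round 2: (stable)
  S: {a,b}  A: {b}  B: {a}  C: {b,c}

FOLLOW sets:
initialize: $ ∈ FOLLOW(S)
round 1:
  C→A b: FOLLOW(A) ⊇ FIRST(b) = {b}; new: +{b}
  S→a C: FOLLOW(C) ⊇ FOLLOW(S) ⊇ {$}; new: +{$}
  S→b A: FOLLOW(A) ⊇ FOLLOW(S) ⊇ {$}; new: +{$}
  S→b B: FOLLOW(B) ⊇ FOLLOW(S) ⊇ {$}; new: +{$}
  FOLLOW(S)={$}  FOLLOW(A)={$,b}  FOLLOW(B)={$}  FOLLOW(C)={$}
round 2: (stable)
  FOLLOW(S)={$}  FOLLOW(A)={$,b}  FOLLOW(B)={$}  FOLLOW(C)={$}

FOLLOW(A) = ["$", "b"]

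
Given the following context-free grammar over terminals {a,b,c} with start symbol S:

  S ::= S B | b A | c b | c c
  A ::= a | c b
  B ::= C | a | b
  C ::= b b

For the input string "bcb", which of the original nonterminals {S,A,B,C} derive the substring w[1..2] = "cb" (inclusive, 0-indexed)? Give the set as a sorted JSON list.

CNF form of G:
  S -> S B | T0 T0 | T0 T1 | T1 A
  A -> T0 T1 | a
  B -> T1 T1 | a | b
  C -> T1 T1
  T0 -> c
  T1 -> b

CYK table (by increasing span) (cells [i..j] with 1 ≤ i ≤ j ≤ 2 only):
  T[1,1] 'c' = {T0}  orig:{}
  T[2,2] 'b' = {B,T1}  orig:{B}
  T[1,2] 'cb' = {A,S}

Original NTs in T[1,2] deriving "cb": ["A", "S"]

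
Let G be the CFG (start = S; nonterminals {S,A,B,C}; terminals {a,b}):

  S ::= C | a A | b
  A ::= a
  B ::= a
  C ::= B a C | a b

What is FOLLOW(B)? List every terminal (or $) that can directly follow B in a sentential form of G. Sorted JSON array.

FIRST sets, iterate to fixpoint:
[1]
  A via A→a: +{a}
  B via B→a: +{a}
  C via C→B a C: +{a}
  S via S→C: +{a}
  S via S→b: +{b}
  S: {a,b}  A: {a}  B: {a}  C: {a}
[2] (no change)
  S: {a,b}  A: {a}  B: {a}  C: {a}

FOLLOW iteration:
seed FOLLOW(S) with $
round 1:
  C→B a C: FOLLOW(B) ⊇ FIRST(a) = {a}; new: +{a}
  S→C: FOLLOW(C) ⊇ FOLLOW(S) ⊇ {$}; new: +{$}
  S→a A: FOLLOW(A) ⊇ FOLLOW(S) ⊇ {$}; new: +{$}
  FOLLOW[S]={$}  FOLLOW[A]={$}  FOLLOW[B]={a}  FOLLOW[C]={$}
round 2: (stable)
  FOLLOW[S]={$}  FOLLOW[A]={$}  FOLLOW[B]={a}  FOLLOW[C]={$}

FOLLOW(B) = ["a"]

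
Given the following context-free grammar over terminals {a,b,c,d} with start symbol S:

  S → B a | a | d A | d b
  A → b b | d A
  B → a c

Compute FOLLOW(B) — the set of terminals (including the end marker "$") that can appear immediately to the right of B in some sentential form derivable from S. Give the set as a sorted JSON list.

FIRST iteration:
round 1:
  A via A→b b: +{b}
  A via A→d A: +{d}
  B via B→a c: +{a}
  S via S→B a: +{a}
  S via S→d A: +{d}
  FIRST[S]={a,d}  FIRST[A]={b,d}  FIRST[B]={a}
round 2: done
  FIRST[S]={a,d}  FIRST[A]={b,d}  FIRST[B]={a}

FOLLOW iteration:
seed FOLLOW(S) with $
round 1:
  S→B a: FOLLOW(B) ⊇ FIRST(a) = {a}; new: +{a}
  S→d A: FOLLOW(A) ⊇ FOLLOW(S) ⊇ {$}; new: +{$}
  FOLLOW[S]={$}  FOLLOW[A]={$}  FOLLOW[B]={a}
round 2: done
  FOLLOW[S]={$}  FOLLOW[A]={$}  FOLLOW[B]={a}

FOLLOW(B) = ["a"]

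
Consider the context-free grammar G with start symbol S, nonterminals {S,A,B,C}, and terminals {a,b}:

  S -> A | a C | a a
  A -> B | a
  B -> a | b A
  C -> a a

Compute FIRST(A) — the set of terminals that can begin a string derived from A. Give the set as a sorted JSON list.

Compute FIRST by fixpoint:
round 1:
  A via A→a: +{a}
  B via B→a: +{a}
  B via B→b A: +{b}
  C via C→a a: +{a}
  S via S→A: +{a}
  FIRST(S)={a}  FIRST(A)={a}  FIRST(B)={a,b}  FIRST(C)={a}
round 2:
  A via A→B: +{b}
  S via S→A: +{b}
  FIRST(S)={a,b}  FIRST(A)={a,b}  FIRST(B)={a,b}  FIRST(C)={a}
round 3: — fixpoint
  FIRST(S)={a,b}  FIRST(A)={a,b}  FIRST(B)={a,b}  FIRST(C)={a}

FIRST(A) = ["a", "b"]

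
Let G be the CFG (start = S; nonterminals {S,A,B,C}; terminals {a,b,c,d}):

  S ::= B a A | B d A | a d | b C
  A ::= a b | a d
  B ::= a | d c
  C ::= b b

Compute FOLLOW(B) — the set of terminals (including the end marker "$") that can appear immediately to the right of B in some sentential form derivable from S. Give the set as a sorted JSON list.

Compute FIRST by fixpoint:
round 1:
  A via A→a b: +{a}
  B via B→a: +{a}
  B via B→d c: +{d}
  C via C→b b: +{b}
  S via S→B a A: +{a,d}
  S via S→b C: +{b}
  FIRST[S]={a,b,d}  FIRST[A]={a}  FIRST[B]={a,d}  FIRST[C]={b}
round 2: — fixpoint
  FIRST[S]={a,b,d}  FIRST[A]={a}  FIRST[B]={a,d}  FIRST[C]={b}

FOLLOW iteration:
seed FOLLOW(S) with $
round 1:
  S→B a A: FOLLOW(B) ⊇ FIRST(a) = {a}; new: +{a}
  S→B a A: FOLLOW(A) ⊇ FOLLOW(S) ⊇ {$}; new: +{$}
  S→B d A: FOLLOW(B) ⊇ FIRST(d) = {d}; new: +{d}
  S→b C: FOLLOW(C) ⊇ FOLLOW(S) ⊇ {$}; new: +{$}
  S: {$}  A: {$}  B: {a,d}  C: {$}
round 2: done
  S: {$}  A: {$}  B: {a,d}  C: {$}

FOLLOW(B) = ["a", "d"]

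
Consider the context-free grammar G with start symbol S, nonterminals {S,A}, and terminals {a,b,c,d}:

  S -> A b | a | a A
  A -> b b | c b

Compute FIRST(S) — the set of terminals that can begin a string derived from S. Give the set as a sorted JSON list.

FIRST sets, iterate to fixpoint:
round 1:
  A via A→b b: +{b}
  A via A→c b: +{c}
  S via S→A b: +{b,c}
  S via S→a: +{a}
  S: {a,b,c}  A: {b,c}
round 2: done
  S: {a,b,c}  A: {b,c}

FIRST(S) = ["a", "b", "c"]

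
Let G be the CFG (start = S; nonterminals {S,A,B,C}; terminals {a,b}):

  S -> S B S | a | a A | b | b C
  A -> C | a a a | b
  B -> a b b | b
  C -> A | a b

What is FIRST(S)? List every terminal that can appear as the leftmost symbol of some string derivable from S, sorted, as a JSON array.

FIRST sets, iterate to fixpoint:
iter 1:
  A via A→a a a: +{a}
  A via A→b: +{b}
  B via B→a b b: +{a}
  B via B→b: +{b}
  C via C→A: +{a,b}
  S via S→a: +{a}
  S via S→b: +{b}
  FIRST(S)={a,b}  FIRST(A)={a,b}  FIRST(B)={a,b}  FIRST(C)={a,b}
iter 2: done
  FIRST(S)={a,b}  FIRST(A)={a,b}  FIRST(B)={a,b}  FIRST(C)={a,b}

FIRST(S) = ["a", "b"]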